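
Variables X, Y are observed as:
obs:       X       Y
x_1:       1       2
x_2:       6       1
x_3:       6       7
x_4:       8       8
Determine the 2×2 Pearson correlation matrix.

Step 1 — column means:
  mean(X) = (1 + 6 + 6 + 8) / 4 = 21/4 = 5.25
  mean(Y) = (2 + 1 + 7 + 8) / 4 = 18/4 = 4.5

Step 2 — sample variances and covariances s[i,j] = (1/(n-1)) · Σ_k (x_{k,i} - mean_i) · (x_{k,j} - mean_j), with n-1 = 3:
  s[X,X] = ((-4.25)·(-4.25) + (0.75)·(0.75) + (0.75)·(0.75) + (2.75)·(2.75)) / 3 = 26.75/3 = 8.9167
  s[X,Y] = ((-4.25)·(-2.5) + (0.75)·(-3.5) + (0.75)·(2.5) + (2.75)·(3.5)) / 3 = 19.5/3 = 6.5
  s[Y,Y] = ((-2.5)·(-2.5) + (-3.5)·(-3.5) + (2.5)·(2.5) + (3.5)·(3.5)) / 3 = 37/3 = 12.3333
  Sample standard deviations s_i = √(s[i,i]):
  s(X) = √(8.9167) = 2.9861
  s(Y) = √(12.3333) = 3.5119

Step 3 — r_{ij} = s_{ij} / (s_i · s_j):
  r[X,X] = 1 (diagonal).
  r[X,Y] = 6.5 / (2.9861 · 3.5119) = 6.5 / 10.4868 = 0.6198
  r[Y,Y] = 1 (diagonal).

R is symmetric with unit diagonal. Assembling:

R = [[1, 0.6198],
 [0.6198, 1]]


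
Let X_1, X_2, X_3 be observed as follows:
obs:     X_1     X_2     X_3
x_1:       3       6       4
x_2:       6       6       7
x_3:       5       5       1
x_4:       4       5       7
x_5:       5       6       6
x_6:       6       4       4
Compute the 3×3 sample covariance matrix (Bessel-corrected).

Step 1 — column means:
  mean(X_1) = (3 + 6 + 5 + 4 + 5 + 6) / 6 = 29/6 = 4.8333
  mean(X_2) = (6 + 6 + 5 + 5 + 6 + 4) / 6 = 32/6 = 5.3333
  mean(X_3) = (4 + 7 + 1 + 7 + 6 + 4) / 6 = 29/6 = 4.8333

Step 2 — sample covariance S[i,j] = (1/(n-1)) · Σ_k (x_{k,i} - mean_i) · (x_{k,j} - mean_j), with n-1 = 5.
  S[X_1,X_1] = ((-1.8333)·(-1.8333) + (1.1667)·(1.1667) + (0.1667)·(0.1667) + (-0.8333)·(-0.8333) + (0.1667)·(0.1667) + (1.1667)·(1.1667)) / 5 = 6.8333/5 = 1.3667
  S[X_1,X_2] = ((-1.8333)·(0.6667) + (1.1667)·(0.6667) + (0.1667)·(-0.3333) + (-0.8333)·(-0.3333) + (0.1667)·(0.6667) + (1.1667)·(-1.3333)) / 5 = -1.6667/5 = -0.3333
  S[X_1,X_3] = ((-1.8333)·(-0.8333) + (1.1667)·(2.1667) + (0.1667)·(-3.8333) + (-0.8333)·(2.1667) + (0.1667)·(1.1667) + (1.1667)·(-0.8333)) / 5 = 0.8333/5 = 0.1667
  S[X_2,X_2] = ((0.6667)·(0.6667) + (0.6667)·(0.6667) + (-0.3333)·(-0.3333) + (-0.3333)·(-0.3333) + (0.6667)·(0.6667) + (-1.3333)·(-1.3333)) / 5 = 3.3333/5 = 0.6667
  S[X_2,X_3] = ((0.6667)·(-0.8333) + (0.6667)·(2.1667) + (-0.3333)·(-3.8333) + (-0.3333)·(2.1667) + (0.6667)·(1.1667) + (-1.3333)·(-0.8333)) / 5 = 3.3333/5 = 0.6667
  S[X_3,X_3] = ((-0.8333)·(-0.8333) + (2.1667)·(2.1667) + (-3.8333)·(-3.8333) + (2.1667)·(2.1667) + (1.1667)·(1.1667) + (-0.8333)·(-0.8333)) / 5 = 26.8333/5 = 5.3667

S is symmetric (S[j,i] = S[i,j]). Assembling:

S = [[1.3667, -0.3333, 0.1667],
 [-0.3333, 0.6667, 0.6667],
 [0.1667, 0.6667, 5.3667]]


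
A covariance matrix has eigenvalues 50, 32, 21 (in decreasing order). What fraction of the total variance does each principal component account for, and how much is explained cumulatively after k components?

Step 1 — total variance = trace(Sigma) = Σ λ_i = 50 + 32 + 21 = 103.

Step 2 — fraction explained by component i = λ_i / Σ λ:
  PC1: 50/103 = 0.4854
  PC2: 32/103 = 0.3107
  PC3: 21/103 = 0.2039

Step 3 — cumulative fraction after k components = (λ_1 + ... + λ_k) / Σ λ:
  k = 1: 50/103 = 0.4854
  k = 2: (50 + 32)/103 = 82/103 = 0.7961
  k = 3: (50 + 32 + 21)/103 = 103/103 = 1

Summary (fraction, with percent):

explained: PC1 0.4854 (48.54%), PC2 0.3107 (31.07%), PC3 0.2039 (20.39%);  cumulative: 0.4854, 0.7961, 1


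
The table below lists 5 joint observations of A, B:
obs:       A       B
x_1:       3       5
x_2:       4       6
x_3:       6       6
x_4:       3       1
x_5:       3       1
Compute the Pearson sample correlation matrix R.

Step 1 — column means:
  mean(A) = (3 + 4 + 6 + 3 + 3) / 5 = 19/5 = 3.8
  mean(B) = (5 + 6 + 6 + 1 + 1) / 5 = 19/5 = 3.8

Step 2 — sample variances and covariances s[i,j] = (1/(n-1)) · Σ_k (x_{k,i} - mean_i) · (x_{k,j} - mean_j), with n-1 = 4:
  s[A,A] = ((-0.8)·(-0.8) + (0.2)·(0.2) + (2.2)·(2.2) + (-0.8)·(-0.8) + (-0.8)·(-0.8)) / 4 = 6.8/4 = 1.7
  s[A,B] = ((-0.8)·(1.2) + (0.2)·(2.2) + (2.2)·(2.2) + (-0.8)·(-2.8) + (-0.8)·(-2.8)) / 4 = 8.8/4 = 2.2
  s[B,B] = ((1.2)·(1.2) + (2.2)·(2.2) + (2.2)·(2.2) + (-2.8)·(-2.8) + (-2.8)·(-2.8)) / 4 = 26.8/4 = 6.7
  Sample standard deviations s_i = √(s[i,i]):
  s(A) = √(1.7) = 1.3038
  s(B) = √(6.7) = 2.5884

Step 3 — r_{ij} = s_{ij} / (s_i · s_j):
  r[A,A] = 1 (diagonal).
  r[A,B] = 2.2 / (1.3038 · 2.5884) = 2.2 / 3.3749 = 0.6519
  r[B,B] = 1 (diagonal).

R is symmetric with unit diagonal. Assembling:

R = [[1, 0.6519],
 [0.6519, 1]]


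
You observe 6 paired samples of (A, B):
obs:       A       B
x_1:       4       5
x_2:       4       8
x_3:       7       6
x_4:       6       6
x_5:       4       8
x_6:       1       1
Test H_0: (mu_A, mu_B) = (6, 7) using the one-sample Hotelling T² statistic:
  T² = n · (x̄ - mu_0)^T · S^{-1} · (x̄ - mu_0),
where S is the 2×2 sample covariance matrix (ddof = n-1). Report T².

Step 1 — sample mean vector:
  mean(A) = (4 + 4 + 7 + 6 + 4 + 1) / 6 = 26/6 = 4.3333
  mean(B) = (5 + 8 + 6 + 6 + 8 + 1) / 6 = 34/6 = 5.6667
  x̄ = (4.3333, 5.6667),  deviation x̄ - mu_0 = (4.3333, 5.6667) - (6, 7) = (-1.6667, -1.3333).

Step 2 — sample covariance matrix, S[i,j] = (1/(n-1)) · Σ_k (x_{k,i} - mean_i) · (x_{k,j} - mean_j), divisor n-1 = 5:
  S[A,A] = ((-0.3333)·(-0.3333) + (-0.3333)·(-0.3333) + (2.6667)·(2.6667) + (1.6667)·(1.6667) + (-0.3333)·(-0.3333) + (-3.3333)·(-3.3333)) / 5 = 21.3333/5 = 4.2667
  S[A,B] = ((-0.3333)·(-0.6667) + (-0.3333)·(2.3333) + (2.6667)·(0.3333) + (1.6667)·(0.3333) + (-0.3333)·(2.3333) + (-3.3333)·(-4.6667)) / 5 = 15.6667/5 = 3.1333
  S[B,B] = ((-0.6667)·(-0.6667) + (2.3333)·(2.3333) + (0.3333)·(0.3333) + (0.3333)·(0.3333) + (2.3333)·(2.3333) + (-4.6667)·(-4.6667)) / 5 = 33.3333/5 = 6.6667
  S = [[4.2667, 3.1333],
 [3.1333, 6.6667]].

Step 3 — invert S. det(S) = 4.2667·6.6667 - (3.1333)² = 18.6267.
  S^{-1} = (1/det) · [[d, -b], [-b, a]] = [[0.3579, -0.1682],
 [-0.1682, 0.2291]].

Step 4 — quadratic form (x̄ - mu_0)^T · S^{-1} · (x̄ - mu_0):
  S^{-1} · (x̄ - mu_0) = (-0.3722, -0.0251),
  (x̄ - mu_0)^T · [...] = (-1.6667)·(-0.3722) + (-1.3333)·(-0.0251) = 0.6538.

Step 5 — scale by n: T² = 6 · 0.6538 = 3.9227.

T² ≈ 3.9227


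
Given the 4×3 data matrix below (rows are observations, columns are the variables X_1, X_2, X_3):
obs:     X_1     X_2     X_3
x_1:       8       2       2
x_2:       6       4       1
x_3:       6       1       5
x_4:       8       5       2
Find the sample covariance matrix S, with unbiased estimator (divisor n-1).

Step 1 — column means:
  mean(X_1) = (8 + 6 + 6 + 8) / 4 = 28/4 = 7
  mean(X_2) = (2 + 4 + 1 + 5) / 4 = 12/4 = 3
  mean(X_3) = (2 + 1 + 5 + 2) / 4 = 10/4 = 2.5

Step 2 — sample covariance S[i,j] = (1/(n-1)) · Σ_k (x_{k,i} - mean_i) · (x_{k,j} - mean_j), with n-1 = 3.
  S[X_1,X_1] = ((1)·(1) + (-1)·(-1) + (-1)·(-1) + (1)·(1)) / 3 = 4/3 = 1.3333
  S[X_1,X_2] = ((1)·(-1) + (-1)·(1) + (-1)·(-2) + (1)·(2)) / 3 = 2/3 = 0.6667
  S[X_1,X_3] = ((1)·(-0.5) + (-1)·(-1.5) + (-1)·(2.5) + (1)·(-0.5)) / 3 = -2/3 = -0.6667
  S[X_2,X_2] = ((-1)·(-1) + (1)·(1) + (-2)·(-2) + (2)·(2)) / 3 = 10/3 = 3.3333
  S[X_2,X_3] = ((-1)·(-0.5) + (1)·(-1.5) + (-2)·(2.5) + (2)·(-0.5)) / 3 = -7/3 = -2.3333
  S[X_3,X_3] = ((-0.5)·(-0.5) + (-1.5)·(-1.5) + (2.5)·(2.5) + (-0.5)·(-0.5)) / 3 = 9/3 = 3

S is symmetric (S[j,i] = S[i,j]). Assembling:

S = [[1.3333, 0.6667, -0.6667],
 [0.6667, 3.3333, -2.3333],
 [-0.6667, -2.3333, 3]]


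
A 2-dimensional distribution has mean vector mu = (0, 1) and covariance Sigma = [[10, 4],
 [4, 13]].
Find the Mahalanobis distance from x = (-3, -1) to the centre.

Step 1 — centre the observation: (x - mu) = (-3, -2).

Step 2 — invert Sigma. det(Sigma) = 10·13 - (4)² = 114.
  Sigma^{-1} = (1/det) · [[d, -b], [-b, a]] = [[0.114, -0.0351],
 [-0.0351, 0.0877]].

Step 3 — form the quadratic (x - mu)^T · Sigma^{-1} · (x - mu):
  Sigma^{-1} · (x - mu) = (-0.2719, -0.0702).
  (x - mu)^T · [Sigma^{-1} · (x - mu)] = (-3)·(-0.2719) + (-2)·(-0.0702) = 0.9561.

Step 4 — take square root: d = √(0.9561) ≈ 0.9778.

d(x, mu) = √(0.9561) ≈ 0.9778


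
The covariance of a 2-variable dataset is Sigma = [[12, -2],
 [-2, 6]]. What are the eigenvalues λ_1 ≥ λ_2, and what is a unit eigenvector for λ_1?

Step 1 — characteristic polynomial of 2×2 Sigma:
  det(Sigma - λI) = λ² - trace · λ + det = 0.
  trace = 12 + 6 = 18, det = 12·6 - (-2)² = 68.
Step 2 — discriminant:
  Δ = trace² - 4·det = 324 - 272 = 52.
Step 3 — eigenvalues:
  λ = (trace ± √Δ)/2 = (18 ± 7.2111)/2,
  λ_1 = 12.6056,  λ_2 = 5.3944.

Step 4 — unit eigenvector for λ_1: solve (Sigma - λ_1 I)v = 0. First row:
  (12 - 12.6056)·v_x + (-2)·v_y = 0, i.e. (-0.6056)·v_x + (-2)·v_y = 0,
  so v ∝ (b, λ_1 - a) = (-2, 0.6056); multiply by -1 so the first entry is positive: u = (2, -0.6056).
  ||u|| = √((2)² + (-0.6056)²) = √(4.3667) ≈ 2.0897,
  v_1 = u/||u|| ≈ (0.9571, -0.2898) (||v_1|| = 1).

λ_1 = 12.6056,  λ_2 = 5.3944;  v_1 ≈ (0.9571, -0.2898)


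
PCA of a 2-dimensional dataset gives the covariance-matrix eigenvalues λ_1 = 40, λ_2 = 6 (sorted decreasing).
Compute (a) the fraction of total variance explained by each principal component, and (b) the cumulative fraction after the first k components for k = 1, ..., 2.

Step 1 — total variance = trace(Sigma) = Σ λ_i = 40 + 6 = 46.

Step 2 — fraction explained by component i = λ_i / Σ λ:
  PC1: 40/46 = 0.8696
  PC2: 6/46 = 0.1304

Step 3 — cumulative fraction after k components = (λ_1 + ... + λ_k) / Σ λ:
  k = 1: 40/46 = 0.8696
  k = 2: (40 + 6)/46 = 46/46 = 1

Summary (fraction, with percent):

explained: PC1 0.8696 (86.96%), PC2 0.1304 (13.04%);  cumulative: 0.8696, 1


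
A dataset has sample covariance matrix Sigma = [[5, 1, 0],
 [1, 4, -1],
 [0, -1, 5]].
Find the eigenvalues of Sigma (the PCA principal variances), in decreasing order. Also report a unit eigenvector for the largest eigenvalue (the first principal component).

Step 1 — characteristic polynomial p(λ) = det(λI - Sigma) = λ³ - tr·λ² + c_1·λ - det, where tr = trace, c_1 = sum of the principal 2×2 minors, det = det(Sigma):
  tr = 5 + 4 + 5 = 14,
  c_1 = (5·4 - (1)²) + (5·5 - (0)²) + (4·5 - (-1)²) = 19 + 25 + 19 = 63,
  det = 5·(4·5 - (-1)²) - (1)·((1)·5 - (-1)·(0)) + (0)·((1)·(-1) - 4·(0)) = 5·(19) - (1)·(5) + (0)·(-1) = 90.
  So p(λ) = λ³ - 14λ² + 63λ - 90.
Step 2 — look for an integer root (rational root theorem: any rational root is an integer divisor of 90). Testing λ = 3:
  p(3) = 27 - 126 + 189 - 90 = 0  ✓
  Dividing out (λ - 3): p(λ) = (λ - 3)(λ² - 11λ + 30).
Step 3 — remaining eigenvalues from the quadratic λ² - 11λ + 30 = 0:
  Δ = 11² - 4·30 = 121 - 120 = 1,  λ = (11 ± √1)/2 = (11 ± 1)/2 = 6 or 5.
  Sorted: λ_1 = 6,  λ_2 = 5,  λ_3 = 3  (check: sum = 14 = tr ✓).

Step 4 — unit eigenvector for λ_1 = 6: v spans the null space of (Sigma - λ_1 I), whose rows are
  r_1 = (-1, 1, 0),  r_2 = (1, -2, -1),  r_3 = (0, -1, -1).
  v is orthogonal to every row, so take v ∝ r_1 × r_2 = ((1)·(-1) - (0)·(-2), (0)·(1) - (-1)·(-1), (-1)·(-2) - (1)·(1)) = (-1, -1, 1).
  Rescale (multiply by -1 so the first nonzero entry is positive): u = (1, 1, -1).
  ||u|| = √((1)² + (1)² + (-1)²) = √(3) ≈ 1.7321,  v_1 = u/||u|| ≈ (0.5774, 0.5774, -0.5774) (||v_1|| = 1).

λ_1 = 6,  λ_2 = 5,  λ_3 = 3;  v_1 ≈ (0.5774, 0.5774, -0.5774)


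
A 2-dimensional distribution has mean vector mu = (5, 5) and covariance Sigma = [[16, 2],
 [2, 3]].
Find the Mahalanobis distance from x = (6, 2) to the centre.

Step 1 — centre the observation: (x - mu) = (1, -3).

Step 2 — invert Sigma. det(Sigma) = 16·3 - (2)² = 44.
  Sigma^{-1} = (1/det) · [[d, -b], [-b, a]] = [[0.0682, -0.0455],
 [-0.0455, 0.3636]].

Step 3 — form the quadratic (x - mu)^T · Sigma^{-1} · (x - mu):
  Sigma^{-1} · (x - mu) = (0.2045, -1.1364).
  (x - mu)^T · [Sigma^{-1} · (x - mu)] = (1)·(0.2045) + (-3)·(-1.1364) = 3.6136.

Step 4 — take square root: d = √(3.6136) ≈ 1.901.

d(x, mu) = √(3.6136) ≈ 1.901


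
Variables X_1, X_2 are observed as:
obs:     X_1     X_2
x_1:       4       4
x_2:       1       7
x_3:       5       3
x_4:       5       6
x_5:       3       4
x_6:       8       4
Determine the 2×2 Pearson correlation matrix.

Step 1 — column means:
  mean(X_1) = (4 + 1 + 5 + 5 + 3 + 8) / 6 = 26/6 = 4.3333
  mean(X_2) = (4 + 7 + 3 + 6 + 4 + 4) / 6 = 28/6 = 4.6667

Step 2 — sample variances and covariances s[i,j] = (1/(n-1)) · Σ_k (x_{k,i} - mean_i) · (x_{k,j} - mean_j), with n-1 = 5:
  s[X_1,X_1] = ((-0.3333)·(-0.3333) + (-3.3333)·(-3.3333) + (0.6667)·(0.6667) + (0.6667)·(0.6667) + (-1.3333)·(-1.3333) + (3.6667)·(3.6667)) / 5 = 27.3333/5 = 5.4667
  s[X_1,X_2] = ((-0.3333)·(-0.6667) + (-3.3333)·(2.3333) + (0.6667)·(-1.6667) + (0.6667)·(1.3333) + (-1.3333)·(-0.6667) + (3.6667)·(-0.6667)) / 5 = -9.3333/5 = -1.8667
  s[X_2,X_2] = ((-0.6667)·(-0.6667) + (2.3333)·(2.3333) + (-1.6667)·(-1.6667) + (1.3333)·(1.3333) + (-0.6667)·(-0.6667) + (-0.6667)·(-0.6667)) / 5 = 11.3333/5 = 2.2667
  Sample standard deviations s_i = √(s[i,i]):
  s(X_1) = √(5.4667) = 2.3381
  s(X_2) = √(2.2667) = 1.5055

Step 3 — r_{ij} = s_{ij} / (s_i · s_j):
  r[X_1,X_1] = 1 (diagonal).
  r[X_1,X_2] = -1.8667 / (2.3381 · 1.5055) = -1.8667 / 3.5201 = -0.5303
  r[X_2,X_2] = 1 (diagonal).

R is symmetric with unit diagonal. Assembling:

R = [[1, -0.5303],
 [-0.5303, 1]]


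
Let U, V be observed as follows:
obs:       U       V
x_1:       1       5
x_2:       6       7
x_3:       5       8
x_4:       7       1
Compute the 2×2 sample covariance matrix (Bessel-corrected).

Step 1 — column means:
  mean(U) = (1 + 6 + 5 + 7) / 4 = 19/4 = 4.75
  mean(V) = (5 + 7 + 8 + 1) / 4 = 21/4 = 5.25

Step 2 — sample covariance S[i,j] = (1/(n-1)) · Σ_k (x_{k,i} - mean_i) · (x_{k,j} - mean_j), with n-1 = 3.
  S[U,U] = ((-3.75)·(-3.75) + (1.25)·(1.25) + (0.25)·(0.25) + (2.25)·(2.25)) / 3 = 20.75/3 = 6.9167
  S[U,V] = ((-3.75)·(-0.25) + (1.25)·(1.75) + (0.25)·(2.75) + (2.25)·(-4.25)) / 3 = -5.75/3 = -1.9167
  S[V,V] = ((-0.25)·(-0.25) + (1.75)·(1.75) + (2.75)·(2.75) + (-4.25)·(-4.25)) / 3 = 28.75/3 = 9.5833

S is symmetric (S[j,i] = S[i,j]). Assembling:

S = [[6.9167, -1.9167],
 [-1.9167, 9.5833]]


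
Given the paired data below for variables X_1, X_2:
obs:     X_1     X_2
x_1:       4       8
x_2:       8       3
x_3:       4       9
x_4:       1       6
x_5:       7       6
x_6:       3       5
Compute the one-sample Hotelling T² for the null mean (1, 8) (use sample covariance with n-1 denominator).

Step 1 — sample mean vector:
  mean(X_1) = (4 + 8 + 4 + 1 + 7 + 3) / 6 = 27/6 = 4.5
  mean(X_2) = (8 + 3 + 9 + 6 + 6 + 5) / 6 = 37/6 = 6.1667
  x̄ = (4.5, 6.1667),  deviation x̄ - mu_0 = (4.5, 6.1667) - (1, 8) = (3.5, -1.8333).

Step 2 — sample covariance matrix, S[i,j] = (1/(n-1)) · Σ_k (x_{k,i} - mean_i) · (x_{k,j} - mean_j), divisor n-1 = 5:
  S[X_1,X_1] = ((-0.5)·(-0.5) + (3.5)·(3.5) + (-0.5)·(-0.5) + (-3.5)·(-3.5) + (2.5)·(2.5) + (-1.5)·(-1.5)) / 5 = 33.5/5 = 6.7
  S[X_1,X_2] = ((-0.5)·(1.8333) + (3.5)·(-3.1667) + (-0.5)·(2.8333) + (-3.5)·(-0.1667) + (2.5)·(-0.1667) + (-1.5)·(-1.1667)) / 5 = -11.5/5 = -2.3
  S[X_2,X_2] = ((1.8333)·(1.8333) + (-3.1667)·(-3.1667) + (2.8333)·(2.8333) + (-0.1667)·(-0.1667) + (-0.1667)·(-0.1667) + (-1.1667)·(-1.1667)) / 5 = 22.8333/5 = 4.5667
  S = [[6.7, -2.3],
 [-2.3, 4.5667]].

Step 3 — invert S. det(S) = 6.7·4.5667 - (-2.3)² = 25.3067.
  S^{-1} = (1/det) · [[d, -b], [-b, a]] = [[0.1805, 0.0909],
 [0.0909, 0.2648]].

Step 4 — quadratic form (x̄ - mu_0)^T · S^{-1} · (x̄ - mu_0):
  S^{-1} · (x̄ - mu_0) = (0.465, -0.1673),
  (x̄ - mu_0)^T · [...] = (3.5)·(0.465) + (-1.8333)·(-0.1673) = 1.9341.

Step 5 — scale by n: T² = 6 · 1.9341 = 11.6043.

T² ≈ 11.6043


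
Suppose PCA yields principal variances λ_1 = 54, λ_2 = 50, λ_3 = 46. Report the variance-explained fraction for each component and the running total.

Step 1 — total variance = trace(Sigma) = Σ λ_i = 54 + 50 + 46 = 150.

Step 2 — fraction explained by component i = λ_i / Σ λ:
  PC1: 54/150 = 0.36
  PC2: 50/150 = 0.3333
  PC3: 46/150 = 0.3067

Step 3 — cumulative fraction after k components = (λ_1 + ... + λ_k) / Σ λ:
  k = 1: 54/150 = 0.36
  k = 2: (54 + 50)/150 = 104/150 = 0.6933
  k = 3: (54 + 50 + 46)/150 = 150/150 = 1

Summary (fraction, with percent):

explained: PC1 0.36 (36%), PC2 0.3333 (33.33%), PC3 0.3067 (30.67%);  cumulative: 0.36, 0.6933, 1


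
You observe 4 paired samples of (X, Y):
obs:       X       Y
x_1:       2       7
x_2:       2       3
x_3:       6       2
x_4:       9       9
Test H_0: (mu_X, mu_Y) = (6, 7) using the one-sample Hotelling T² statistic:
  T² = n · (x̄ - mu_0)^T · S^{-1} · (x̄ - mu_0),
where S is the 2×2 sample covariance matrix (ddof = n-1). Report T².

Step 1 — sample mean vector:
  mean(X) = (2 + 2 + 6 + 9) / 4 = 19/4 = 4.75
  mean(Y) = (7 + 3 + 2 + 9) / 4 = 21/4 = 5.25
  x̄ = (4.75, 5.25),  deviation x̄ - mu_0 = (4.75, 5.25) - (6, 7) = (-1.25, -1.75).

Step 2 — sample covariance matrix, S[i,j] = (1/(n-1)) · Σ_k (x_{k,i} - mean_i) · (x_{k,j} - mean_j), divisor n-1 = 3:
  S[X,X] = ((-2.75)·(-2.75) + (-2.75)·(-2.75) + (1.25)·(1.25) + (4.25)·(4.25)) / 3 = 34.75/3 = 11.5833
  S[X,Y] = ((-2.75)·(1.75) + (-2.75)·(-2.25) + (1.25)·(-3.25) + (4.25)·(3.75)) / 3 = 13.25/3 = 4.4167
  S[Y,Y] = ((1.75)·(1.75) + (-2.25)·(-2.25) + (-3.25)·(-3.25) + (3.75)·(3.75)) / 3 = 32.75/3 = 10.9167
  S = [[11.5833, 4.4167],
 [4.4167, 10.9167]].

Step 3 — invert S. det(S) = 11.5833·10.9167 - (4.4167)² = 106.9444.
  S^{-1} = (1/det) · [[d, -b], [-b, a]] = [[0.1021, -0.0413],
 [-0.0413, 0.1083]].

Step 4 — quadratic form (x̄ - mu_0)^T · S^{-1} · (x̄ - mu_0):
  S^{-1} · (x̄ - mu_0) = (-0.0553, -0.1379),
  (x̄ - mu_0)^T · [...] = (-1.25)·(-0.0553) + (-1.75)·(-0.1379) = 0.3105.

Step 5 — scale by n: T² = 4 · 0.3105 = 1.2421.

T² ≈ 1.2421


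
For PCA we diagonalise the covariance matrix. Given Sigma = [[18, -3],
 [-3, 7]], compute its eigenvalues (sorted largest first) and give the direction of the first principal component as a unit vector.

Step 1 — characteristic polynomial of 2×2 Sigma:
  det(Sigma - λI) = λ² - trace · λ + det = 0.
  trace = 18 + 7 = 25, det = 18·7 - (-3)² = 117.
Step 2 — discriminant:
  Δ = trace² - 4·det = 625 - 468 = 157.
Step 3 — eigenvalues:
  λ = (trace ± √Δ)/2 = (25 ± 12.53)/2,
  λ_1 = 18.765,  λ_2 = 6.235.

Step 4 — unit eigenvector for λ_1: solve (Sigma - λ_1 I)v = 0. First row:
  (18 - 18.765)·v_x + (-3)·v_y = 0, i.e. (-0.765)·v_x + (-3)·v_y = 0,
  so v ∝ (b, λ_1 - a) = (-3, 0.765); multiply by -1 so the first entry is positive: u = (3, -0.765).
  ||u|| = √((3)² + (-0.765)²) = √(9.5852) ≈ 3.096,
  v_1 = u/||u|| ≈ (0.969, -0.2471) (||v_1|| = 1).

λ_1 = 18.765,  λ_2 = 6.235;  v_1 ≈ (0.969, -0.2471)


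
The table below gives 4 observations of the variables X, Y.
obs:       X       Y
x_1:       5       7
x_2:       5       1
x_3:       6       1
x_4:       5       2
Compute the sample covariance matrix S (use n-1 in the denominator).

Step 1 — column means:
  mean(X) = (5 + 5 + 6 + 5) / 4 = 21/4 = 5.25
  mean(Y) = (7 + 1 + 1 + 2) / 4 = 11/4 = 2.75

Step 2 — sample covariance S[i,j] = (1/(n-1)) · Σ_k (x_{k,i} - mean_i) · (x_{k,j} - mean_j), with n-1 = 3.
  S[X,X] = ((-0.25)·(-0.25) + (-0.25)·(-0.25) + (0.75)·(0.75) + (-0.25)·(-0.25)) / 3 = 0.75/3 = 0.25
  S[X,Y] = ((-0.25)·(4.25) + (-0.25)·(-1.75) + (0.75)·(-1.75) + (-0.25)·(-0.75)) / 3 = -1.75/3 = -0.5833
  S[Y,Y] = ((4.25)·(4.25) + (-1.75)·(-1.75) + (-1.75)·(-1.75) + (-0.75)·(-0.75)) / 3 = 24.75/3 = 8.25

S is symmetric (S[j,i] = S[i,j]). Assembling:

S = [[0.25, -0.5833],
 [-0.5833, 8.25]]


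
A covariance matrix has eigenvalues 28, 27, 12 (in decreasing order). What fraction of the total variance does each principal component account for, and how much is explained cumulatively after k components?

Step 1 — total variance = trace(Sigma) = Σ λ_i = 28 + 27 + 12 = 67.

Step 2 — fraction explained by component i = λ_i / Σ λ:
  PC1: 28/67 = 0.4179
  PC2: 27/67 = 0.403
  PC3: 12/67 = 0.1791

Step 3 — cumulative fraction after k components = (λ_1 + ... + λ_k) / Σ λ:
  k = 1: 28/67 = 0.4179
  k = 2: (28 + 27)/67 = 55/67 = 0.8209
  k = 3: (28 + 27 + 12)/67 = 67/67 = 1

Summary (fraction, with percent):

explained: PC1 0.4179 (41.79%), PC2 0.403 (40.3%), PC3 0.1791 (17.91%);  cumulative: 0.4179, 0.8209, 1


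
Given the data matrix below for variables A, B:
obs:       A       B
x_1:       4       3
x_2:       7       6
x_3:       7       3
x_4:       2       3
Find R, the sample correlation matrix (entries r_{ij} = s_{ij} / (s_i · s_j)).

Step 1 — column means:
  mean(A) = (4 + 7 + 7 + 2) / 4 = 20/4 = 5
  mean(B) = (3 + 6 + 3 + 3) / 4 = 15/4 = 3.75

Step 2 — sample variances and covariances s[i,j] = (1/(n-1)) · Σ_k (x_{k,i} - mean_i) · (x_{k,j} - mean_j), with n-1 = 3:
  s[A,A] = ((-1)·(-1) + (2)·(2) + (2)·(2) + (-3)·(-3)) / 3 = 18/3 = 6
  s[A,B] = ((-1)·(-0.75) + (2)·(2.25) + (2)·(-0.75) + (-3)·(-0.75)) / 3 = 6/3 = 2
  s[B,B] = ((-0.75)·(-0.75) + (2.25)·(2.25) + (-0.75)·(-0.75) + (-0.75)·(-0.75)) / 3 = 6.75/3 = 2.25
  Sample standard deviations s_i = √(s[i,i]):
  s(A) = √(6) = 2.4495
  s(B) = √(2.25) = 1.5

Step 3 — r_{ij} = s_{ij} / (s_i · s_j):
  r[A,A] = 1 (diagonal).
  r[A,B] = 2 / (2.4495 · 1.5) = 2 / 3.6742 = 0.5443
  r[B,B] = 1 (diagonal).

R is symmetric with unit diagonal. Assembling:

R = [[1, 0.5443],
 [0.5443, 1]]


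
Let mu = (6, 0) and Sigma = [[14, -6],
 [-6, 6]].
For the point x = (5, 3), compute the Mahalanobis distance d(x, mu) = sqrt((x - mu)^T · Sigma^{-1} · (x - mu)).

Step 1 — centre the observation: (x - mu) = (-1, 3).

Step 2 — invert Sigma. det(Sigma) = 14·6 - (-6)² = 48.
  Sigma^{-1} = (1/det) · [[d, -b], [-b, a]] = [[0.125, 0.125],
 [0.125, 0.2917]].

Step 3 — form the quadratic (x - mu)^T · Sigma^{-1} · (x - mu):
  Sigma^{-1} · (x - mu) = (0.25, 0.75).
  (x - mu)^T · [Sigma^{-1} · (x - mu)] = (-1)·(0.25) + (3)·(0.75) = 2.

Step 4 — take square root: d = √(2) ≈ 1.4142.

d(x, mu) = √(2) ≈ 1.4142


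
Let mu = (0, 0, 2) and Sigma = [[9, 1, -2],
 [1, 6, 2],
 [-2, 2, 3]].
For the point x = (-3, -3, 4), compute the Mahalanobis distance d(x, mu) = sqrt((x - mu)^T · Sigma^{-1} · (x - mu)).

Step 1 — centre the observation: (x - mu) = (-3, -3, 2).

Step 2 — invert Sigma (cofactor / det for 3×3, or solve directly):
  Sigma^{-1} = [[0.1538, -0.0769, 0.1538],
 [-0.0769, 0.2527, -0.2198],
 [0.1538, -0.2198, 0.5824]].

Step 3 — form the quadratic (x - mu)^T · Sigma^{-1} · (x - mu):
  Sigma^{-1} · (x - mu) = (0.0769, -0.967, 1.3626).
  (x - mu)^T · [Sigma^{-1} · (x - mu)] = (-3)·(0.0769) + (-3)·(-0.967) + (2)·(1.3626) = 5.3956.

Step 4 — take square root: d = √(5.3956) ≈ 2.3228.

d(x, mu) = √(5.3956) ≈ 2.3228


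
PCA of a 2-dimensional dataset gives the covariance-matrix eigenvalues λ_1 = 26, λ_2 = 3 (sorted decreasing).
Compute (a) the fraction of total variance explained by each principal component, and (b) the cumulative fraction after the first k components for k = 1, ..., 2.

Step 1 — total variance = trace(Sigma) = Σ λ_i = 26 + 3 = 29.

Step 2 — fraction explained by component i = λ_i / Σ λ:
  PC1: 26/29 = 0.8966
  PC2: 3/29 = 0.1034

Step 3 — cumulative fraction after k components = (λ_1 + ... + λ_k) / Σ λ:
  k = 1: 26/29 = 0.8966
  k = 2: (26 + 3)/29 = 29/29 = 1

Summary (fraction, with percent):

explained: PC1 0.8966 (89.66%), PC2 0.1034 (10.34%);  cumulative: 0.8966, 1


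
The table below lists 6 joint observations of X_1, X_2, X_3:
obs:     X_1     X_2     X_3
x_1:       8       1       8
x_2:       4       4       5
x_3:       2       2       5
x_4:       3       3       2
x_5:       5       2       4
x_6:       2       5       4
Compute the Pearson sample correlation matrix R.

Step 1 — column means:
  mean(X_1) = (8 + 4 + 2 + 3 + 5 + 2) / 6 = 24/6 = 4
  mean(X_2) = (1 + 4 + 2 + 3 + 2 + 5) / 6 = 17/6 = 2.8333
  mean(X_3) = (8 + 5 + 5 + 2 + 4 + 4) / 6 = 28/6 = 4.6667

Step 2 — sample variances and covariances s[i,j] = (1/(n-1)) · Σ_k (x_{k,i} - mean_i) · (x_{k,j} - mean_j), with n-1 = 5:
  s[X_1,X_1] = ((4)·(4) + (0)·(0) + (-2)·(-2) + (-1)·(-1) + (1)·(1) + (-2)·(-2)) / 5 = 26/5 = 5.2
  s[X_1,X_2] = ((4)·(-1.8333) + (0)·(1.1667) + (-2)·(-0.8333) + (-1)·(0.1667) + (1)·(-0.8333) + (-2)·(2.1667)) / 5 = -11/5 = -2.2
  s[X_1,X_3] = ((4)·(3.3333) + (0)·(0.3333) + (-2)·(0.3333) + (-1)·(-2.6667) + (1)·(-0.6667) + (-2)·(-0.6667)) / 5 = 16/5 = 3.2
  s[X_2,X_2] = ((-1.8333)·(-1.8333) + (1.1667)·(1.1667) + (-0.8333)·(-0.8333) + (0.1667)·(0.1667) + (-0.8333)·(-0.8333) + (2.1667)·(2.1667)) / 5 = 10.8333/5 = 2.1667
  s[X_2,X_3] = ((-1.8333)·(3.3333) + (1.1667)·(0.3333) + (-0.8333)·(0.3333) + (0.1667)·(-2.6667) + (-0.8333)·(-0.6667) + (2.1667)·(-0.6667)) / 5 = -7.3333/5 = -1.4667
  s[X_3,X_3] = ((3.3333)·(3.3333) + (0.3333)·(0.3333) + (0.3333)·(0.3333) + (-2.6667)·(-2.6667) + (-0.6667)·(-0.6667) + (-0.6667)·(-0.6667)) / 5 = 19.3333/5 = 3.8667
  Sample standard deviations s_i = √(s[i,i]):
  s(X_1) = √(5.2) = 2.2804
  s(X_2) = √(2.1667) = 1.472
  s(X_3) = √(3.8667) = 1.9664

Step 3 — r_{ij} = s_{ij} / (s_i · s_j):
  r[X_1,X_1] = 1 (diagonal).
  r[X_1,X_2] = -2.2 / (2.2804 · 1.472) = -2.2 / 3.3566 = -0.6554
  r[X_1,X_3] = 3.2 / (2.2804 · 1.9664) = 3.2 / 4.484 = 0.7136
  r[X_2,X_2] = 1 (diagonal).
  r[X_2,X_3] = -1.4667 / (1.472 · 1.9664) = -1.4667 / 2.8944 = -0.5067
  r[X_3,X_3] = 1 (diagonal).

R is symmetric with unit diagonal. Assembling:

R = [[1, -0.6554, 0.7136],
 [-0.6554, 1, -0.5067],
 [0.7136, -0.5067, 1]]


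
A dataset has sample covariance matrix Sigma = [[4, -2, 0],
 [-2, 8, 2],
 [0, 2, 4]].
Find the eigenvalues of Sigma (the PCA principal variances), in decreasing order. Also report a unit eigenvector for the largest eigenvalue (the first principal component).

Step 1 — characteristic polynomial p(λ) = det(λI - Sigma) = λ³ - tr·λ² + c_1·λ - det, where tr = trace, c_1 = sum of the principal 2×2 minors, det = det(Sigma):
  tr = 4 + 8 + 4 = 16,
  c_1 = (4·8 - (-2)²) + (4·4 - (0)²) + (8·4 - (2)²) = 28 + 16 + 28 = 72,
  det = 4·(8·4 - (2)²) - (-2)·((-2)·4 - (2)·(0)) + (0)·((-2)·(2) - 8·(0)) = 4·(28) - (-2)·(-8) + (0)·(-4) = 96.
  So p(λ) = λ³ - 16λ² + 72λ - 96.
Step 2 — look for an integer root (rational root theorem: any rational root is an integer divisor of 96). Testing λ = 4:
  p(4) = 64 - 256 + 288 - 96 = 0  ✓
  Dividing out (λ - 4): p(λ) = (λ - 4)(λ² - 12λ + 24).
Step 3 — remaining eigenvalues from the quadratic λ² - 12λ + 24 = 0:
  Δ = 12² - 4·24 = 144 - 96 = 48,  λ = (12 ± √48)/2 = (12 ± 6.9282)/2 ≈ 9.4641 or 2.5359.
  Sorted: λ_1 = 9.4641,  λ_2 = 4,  λ_3 = 2.5359  (check: sum = 16 = tr ✓).

Step 4 — unit eigenvector for λ_1 ≈ 9.4641: v spans the null space of (Sigma - λ_1 I), whose rows are
  r_1 = (-5.4641, -2, 0),  r_2 = (-2, -1.4641, 2),  r_3 = (0, 2, -5.4641).
  v is orthogonal to every row, so take v ∝ r_1 × r_2 = ((-2)·(2) - (0)·(-1.4641), (0)·(-2) - (-5.4641)·(2), (-5.4641)·(-1.4641) - (-2)·(-2)) ≈ (-4, 10.9282, 4).
  Rescale (multiply by -1 so the first nonzero entry is positive): u = (4, -10.9282, -4).
  ||u|| = √((4)² + (-10.9282)² + (-4)²) = √(151.4256) ≈ 12.3055,  v_1 = u/||u|| ≈ (0.3251, -0.8881, -0.3251) (||v_1|| = 1).

λ_1 = 9.4641,  λ_2 = 4,  λ_3 = 2.5359;  v_1 ≈ (0.3251, -0.8881, -0.3251)


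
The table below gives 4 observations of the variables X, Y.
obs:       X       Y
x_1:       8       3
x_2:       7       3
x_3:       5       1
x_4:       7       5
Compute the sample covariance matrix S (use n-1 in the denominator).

Step 1 — column means:
  mean(X) = (8 + 7 + 5 + 7) / 4 = 27/4 = 6.75
  mean(Y) = (3 + 3 + 1 + 5) / 4 = 12/4 = 3

Step 2 — sample covariance S[i,j] = (1/(n-1)) · Σ_k (x_{k,i} - mean_i) · (x_{k,j} - mean_j), with n-1 = 3.
  S[X,X] = ((1.25)·(1.25) + (0.25)·(0.25) + (-1.75)·(-1.75) + (0.25)·(0.25)) / 3 = 4.75/3 = 1.5833
  S[X,Y] = ((1.25)·(0) + (0.25)·(0) + (-1.75)·(-2) + (0.25)·(2)) / 3 = 4/3 = 1.3333
  S[Y,Y] = ((0)·(0) + (0)·(0) + (-2)·(-2) + (2)·(2)) / 3 = 8/3 = 2.6667

S is symmetric (S[j,i] = S[i,j]). Assembling:

S = [[1.5833, 1.3333],
 [1.3333, 2.6667]]


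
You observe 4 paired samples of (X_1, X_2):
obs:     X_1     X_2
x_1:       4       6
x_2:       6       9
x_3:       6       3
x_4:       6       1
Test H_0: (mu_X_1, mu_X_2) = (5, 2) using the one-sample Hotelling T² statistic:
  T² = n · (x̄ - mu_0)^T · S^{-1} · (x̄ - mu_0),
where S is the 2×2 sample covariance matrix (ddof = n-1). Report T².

Step 1 — sample mean vector:
  mean(X_1) = (4 + 6 + 6 + 6) / 4 = 22/4 = 5.5
  mean(X_2) = (6 + 9 + 3 + 1) / 4 = 19/4 = 4.75
  x̄ = (5.5, 4.75),  deviation x̄ - mu_0 = (5.5, 4.75) - (5, 2) = (0.5, 2.75).

Step 2 — sample covariance matrix, S[i,j] = (1/(n-1)) · Σ_k (x_{k,i} - mean_i) · (x_{k,j} - mean_j), divisor n-1 = 3:
  S[X_1,X_1] = ((-1.5)·(-1.5) + (0.5)·(0.5) + (0.5)·(0.5) + (0.5)·(0.5)) / 3 = 3/3 = 1
  S[X_1,X_2] = ((-1.5)·(1.25) + (0.5)·(4.25) + (0.5)·(-1.75) + (0.5)·(-3.75)) / 3 = -2.5/3 = -0.8333
  S[X_2,X_2] = ((1.25)·(1.25) + (4.25)·(4.25) + (-1.75)·(-1.75) + (-3.75)·(-3.75)) / 3 = 36.75/3 = 12.25
  S = [[1, -0.8333],
 [-0.8333, 12.25]].

Step 3 — invert S. det(S) = 1·12.25 - (-0.8333)² = 11.5556.
  S^{-1} = (1/det) · [[d, -b], [-b, a]] = [[1.0601, 0.0721],
 [0.0721, 0.0865]].

Step 4 — quadratic form (x̄ - mu_0)^T · S^{-1} · (x̄ - mu_0):
  S^{-1} · (x̄ - mu_0) = (0.7284, 0.274),
  (x̄ - mu_0)^T · [...] = (0.5)·(0.7284) + (2.75)·(0.274) = 1.1178.

Step 5 — scale by n: T² = 4 · 1.1178 = 4.4712.

T² ≈ 4.4712


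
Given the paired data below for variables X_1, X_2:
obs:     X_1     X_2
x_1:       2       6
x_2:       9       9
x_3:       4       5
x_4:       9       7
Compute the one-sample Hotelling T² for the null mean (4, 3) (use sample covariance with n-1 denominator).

Step 1 — sample mean vector:
  mean(X_1) = (2 + 9 + 4 + 9) / 4 = 24/4 = 6
  mean(X_2) = (6 + 9 + 5 + 7) / 4 = 27/4 = 6.75
  x̄ = (6, 6.75),  deviation x̄ - mu_0 = (6, 6.75) - (4, 3) = (2, 3.75).

Step 2 — sample covariance matrix, S[i,j] = (1/(n-1)) · Σ_k (x_{k,i} - mean_i) · (x_{k,j} - mean_j), divisor n-1 = 3:
  S[X_1,X_1] = ((-4)·(-4) + (3)·(3) + (-2)·(-2) + (3)·(3)) / 3 = 38/3 = 12.6667
  S[X_1,X_2] = ((-4)·(-0.75) + (3)·(2.25) + (-2)·(-1.75) + (3)·(0.25)) / 3 = 14/3 = 4.6667
  S[X_2,X_2] = ((-0.75)·(-0.75) + (2.25)·(2.25) + (-1.75)·(-1.75) + (0.25)·(0.25)) / 3 = 8.75/3 = 2.9167
  S = [[12.6667, 4.6667],
 [4.6667, 2.9167]].

Step 3 — invert S. det(S) = 12.6667·2.9167 - (4.6667)² = 15.1667.
  S^{-1} = (1/det) · [[d, -b], [-b, a]] = [[0.1923, -0.3077],
 [-0.3077, 0.8352]].

Step 4 — quadratic form (x̄ - mu_0)^T · S^{-1} · (x̄ - mu_0):
  S^{-1} · (x̄ - mu_0) = (-0.7692, 2.5165),
  (x̄ - mu_0)^T · [...] = (2)·(-0.7692) + (3.75)·(2.5165) = 7.8984.

Step 5 — scale by n: T² = 4 · 7.8984 = 31.5934.

T² ≈ 31.5934


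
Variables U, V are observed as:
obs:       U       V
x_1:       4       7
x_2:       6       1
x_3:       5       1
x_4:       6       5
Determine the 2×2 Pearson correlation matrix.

Step 1 — column means:
  mean(U) = (4 + 6 + 5 + 6) / 4 = 21/4 = 5.25
  mean(V) = (7 + 1 + 1 + 5) / 4 = 14/4 = 3.5

Step 2 — sample variances and covariances s[i,j] = (1/(n-1)) · Σ_k (x_{k,i} - mean_i) · (x_{k,j} - mean_j), with n-1 = 3:
  s[U,U] = ((-1.25)·(-1.25) + (0.75)·(0.75) + (-0.25)·(-0.25) + (0.75)·(0.75)) / 3 = 2.75/3 = 0.9167
  s[U,V] = ((-1.25)·(3.5) + (0.75)·(-2.5) + (-0.25)·(-2.5) + (0.75)·(1.5)) / 3 = -4.5/3 = -1.5
  s[V,V] = ((3.5)·(3.5) + (-2.5)·(-2.5) + (-2.5)·(-2.5) + (1.5)·(1.5)) / 3 = 27/3 = 9
  Sample standard deviations s_i = √(s[i,i]):
  s(U) = √(0.9167) = 0.9574
  s(V) = √(9) = 3

Step 3 — r_{ij} = s_{ij} / (s_i · s_j):
  r[U,U] = 1 (diagonal).
  r[U,V] = -1.5 / (0.9574 · 3) = -1.5 / 2.8723 = -0.5222
  r[V,V] = 1 (diagonal).

R is symmetric with unit diagonal. Assembling:

R = [[1, -0.5222],
 [-0.5222, 1]]


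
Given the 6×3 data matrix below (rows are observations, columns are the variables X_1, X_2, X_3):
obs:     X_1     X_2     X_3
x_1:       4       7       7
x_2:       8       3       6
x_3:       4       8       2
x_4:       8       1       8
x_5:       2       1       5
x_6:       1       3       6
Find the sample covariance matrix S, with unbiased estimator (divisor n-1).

Step 1 — column means:
  mean(X_1) = (4 + 8 + 4 + 8 + 2 + 1) / 6 = 27/6 = 4.5
  mean(X_2) = (7 + 3 + 8 + 1 + 1 + 3) / 6 = 23/6 = 3.8333
  mean(X_3) = (7 + 6 + 2 + 8 + 5 + 6) / 6 = 34/6 = 5.6667

Step 2 — sample covariance S[i,j] = (1/(n-1)) · Σ_k (x_{k,i} - mean_i) · (x_{k,j} - mean_j), with n-1 = 5.
  S[X_1,X_1] = ((-0.5)·(-0.5) + (3.5)·(3.5) + (-0.5)·(-0.5) + (3.5)·(3.5) + (-2.5)·(-2.5) + (-3.5)·(-3.5)) / 5 = 43.5/5 = 8.7
  S[X_1,X_2] = ((-0.5)·(3.1667) + (3.5)·(-0.8333) + (-0.5)·(4.1667) + (3.5)·(-2.8333) + (-2.5)·(-2.8333) + (-3.5)·(-0.8333)) / 5 = -6.5/5 = -1.3
  S[X_1,X_3] = ((-0.5)·(1.3333) + (3.5)·(0.3333) + (-0.5)·(-3.6667) + (3.5)·(2.3333) + (-2.5)·(-0.6667) + (-3.5)·(0.3333)) / 5 = 11/5 = 2.2
  S[X_2,X_2] = ((3.1667)·(3.1667) + (-0.8333)·(-0.8333) + (4.1667)·(4.1667) + (-2.8333)·(-2.8333) + (-2.8333)·(-2.8333) + (-0.8333)·(-0.8333)) / 5 = 44.8333/5 = 8.9667
  S[X_2,X_3] = ((3.1667)·(1.3333) + (-0.8333)·(0.3333) + (4.1667)·(-3.6667) + (-2.8333)·(2.3333) + (-2.8333)·(-0.6667) + (-0.8333)·(0.3333)) / 5 = -16.3333/5 = -3.2667
  S[X_3,X_3] = ((1.3333)·(1.3333) + (0.3333)·(0.3333) + (-3.6667)·(-3.6667) + (2.3333)·(2.3333) + (-0.6667)·(-0.6667) + (0.3333)·(0.3333)) / 5 = 21.3333/5 = 4.2667

S is symmetric (S[j,i] = S[i,j]). Assembling:

S = [[8.7, -1.3, 2.2],
 [-1.3, 8.9667, -3.2667],
 [2.2, -3.2667, 4.2667]]


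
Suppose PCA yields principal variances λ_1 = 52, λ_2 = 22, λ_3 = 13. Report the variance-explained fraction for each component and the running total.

Step 1 — total variance = trace(Sigma) = Σ λ_i = 52 + 22 + 13 = 87.

Step 2 — fraction explained by component i = λ_i / Σ λ:
  PC1: 52/87 = 0.5977
  PC2: 22/87 = 0.2529
  PC3: 13/87 = 0.1494

Step 3 — cumulative fraction after k components = (λ_1 + ... + λ_k) / Σ λ:
  k = 1: 52/87 = 0.5977
  k = 2: (52 + 22)/87 = 74/87 = 0.8506
  k = 3: (52 + 22 + 13)/87 = 87/87 = 1

Summary (fraction, with percent):

explained: PC1 0.5977 (59.77%), PC2 0.2529 (25.29%), PC3 0.1494 (14.94%);  cumulative: 0.5977, 0.8506, 1


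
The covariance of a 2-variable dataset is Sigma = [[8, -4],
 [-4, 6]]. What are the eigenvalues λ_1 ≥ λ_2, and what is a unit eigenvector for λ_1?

Step 1 — characteristic polynomial of 2×2 Sigma:
  det(Sigma - λI) = λ² - trace · λ + det = 0.
  trace = 8 + 6 = 14, det = 8·6 - (-4)² = 32.
Step 2 — discriminant:
  Δ = trace² - 4·det = 196 - 128 = 68.
Step 3 — eigenvalues:
  λ = (trace ± √Δ)/2 = (14 ± 8.2462)/2,
  λ_1 = 11.1231,  λ_2 = 2.8769.

Step 4 — unit eigenvector for λ_1: solve (Sigma - λ_1 I)v = 0. First row:
  (8 - 11.1231)·v_x + (-4)·v_y = 0, i.e. (-3.1231)·v_x + (-4)·v_y = 0,
  so v ∝ (b, λ_1 - a) = (-4, 3.1231); multiply by -1 so the first entry is positive: u = (4, -3.1231).
  ||u|| = √((4)² + (-3.1231)²) = √(25.7538) ≈ 5.0748,
  v_1 = u/||u|| ≈ (0.7882, -0.6154) (||v_1|| = 1).

λ_1 = 11.1231,  λ_2 = 2.8769;  v_1 ≈ (0.7882, -0.6154)


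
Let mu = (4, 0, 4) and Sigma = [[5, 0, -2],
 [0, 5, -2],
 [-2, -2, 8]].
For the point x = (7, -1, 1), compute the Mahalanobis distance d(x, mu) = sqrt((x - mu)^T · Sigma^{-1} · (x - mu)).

Step 1 — centre the observation: (x - mu) = (3, -1, -3).

Step 2 — invert Sigma (cofactor / det for 3×3, or solve directly):
  Sigma^{-1} = [[0.225, 0.025, 0.0625],
 [0.025, 0.225, 0.0625],
 [0.0625, 0.0625, 0.1562]].

Step 3 — form the quadratic (x - mu)^T · Sigma^{-1} · (x - mu):
  Sigma^{-1} · (x - mu) = (0.4625, -0.3375, -0.3438).
  (x - mu)^T · [Sigma^{-1} · (x - mu)] = (3)·(0.4625) + (-1)·(-0.3375) + (-3)·(-0.3438) = 2.7563.

Step 4 — take square root: d = √(2.7563) ≈ 1.6602.

d(x, mu) = √(2.7563) ≈ 1.6602


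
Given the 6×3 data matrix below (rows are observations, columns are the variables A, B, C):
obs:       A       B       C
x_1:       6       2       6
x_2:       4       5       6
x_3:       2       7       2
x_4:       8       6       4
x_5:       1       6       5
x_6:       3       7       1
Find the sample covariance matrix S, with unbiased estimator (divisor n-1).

Step 1 — column means:
  mean(A) = (6 + 4 + 2 + 8 + 1 + 3) / 6 = 24/6 = 4
  mean(B) = (2 + 5 + 7 + 6 + 6 + 7) / 6 = 33/6 = 5.5
  mean(C) = (6 + 6 + 2 + 4 + 5 + 1) / 6 = 24/6 = 4

Step 2 — sample covariance S[i,j] = (1/(n-1)) · Σ_k (x_{k,i} - mean_i) · (x_{k,j} - mean_j), with n-1 = 5.
  S[A,A] = ((2)·(2) + (0)·(0) + (-2)·(-2) + (4)·(4) + (-3)·(-3) + (-1)·(-1)) / 5 = 34/5 = 6.8
  S[A,B] = ((2)·(-3.5) + (0)·(-0.5) + (-2)·(1.5) + (4)·(0.5) + (-3)·(0.5) + (-1)·(1.5)) / 5 = -11/5 = -2.2
  S[A,C] = ((2)·(2) + (0)·(2) + (-2)·(-2) + (4)·(0) + (-3)·(1) + (-1)·(-3)) / 5 = 8/5 = 1.6
  S[B,B] = ((-3.5)·(-3.5) + (-0.5)·(-0.5) + (1.5)·(1.5) + (0.5)·(0.5) + (0.5)·(0.5) + (1.5)·(1.5)) / 5 = 17.5/5 = 3.5
  S[B,C] = ((-3.5)·(2) + (-0.5)·(2) + (1.5)·(-2) + (0.5)·(0) + (0.5)·(1) + (1.5)·(-3)) / 5 = -15/5 = -3
  S[C,C] = ((2)·(2) + (2)·(2) + (-2)·(-2) + (0)·(0) + (1)·(1) + (-3)·(-3)) / 5 = 22/5 = 4.4

S is symmetric (S[j,i] = S[i,j]). Assembling:

S = [[6.8, -2.2, 1.6],
 [-2.2, 3.5, -3],
 [1.6, -3, 4.4]]


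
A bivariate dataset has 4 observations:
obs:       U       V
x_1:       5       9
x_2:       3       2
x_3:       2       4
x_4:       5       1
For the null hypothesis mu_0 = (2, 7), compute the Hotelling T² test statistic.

Step 1 — sample mean vector:
  mean(U) = (5 + 3 + 2 + 5) / 4 = 15/4 = 3.75
  mean(V) = (9 + 2 + 4 + 1) / 4 = 16/4 = 4
  x̄ = (3.75, 4),  deviation x̄ - mu_0 = (3.75, 4) - (2, 7) = (1.75, -3).

Step 2 — sample covariance matrix, S[i,j] = (1/(n-1)) · Σ_k (x_{k,i} - mean_i) · (x_{k,j} - mean_j), divisor n-1 = 3:
  S[U,U] = ((1.25)·(1.25) + (-0.75)·(-0.75) + (-1.75)·(-1.75) + (1.25)·(1.25)) / 3 = 6.75/3 = 2.25
  S[U,V] = ((1.25)·(5) + (-0.75)·(-2) + (-1.75)·(0) + (1.25)·(-3)) / 3 = 4/3 = 1.3333
  S[V,V] = ((5)·(5) + (-2)·(-2) + (0)·(0) + (-3)·(-3)) / 3 = 38/3 = 12.6667
  S = [[2.25, 1.3333],
 [1.3333, 12.6667]].

Step 3 — invert S. det(S) = 2.25·12.6667 - (1.3333)² = 26.7222.
  S^{-1} = (1/det) · [[d, -b], [-b, a]] = [[0.474, -0.0499],
 [-0.0499, 0.0842]].

Step 4 — quadratic form (x̄ - mu_0)^T · S^{-1} · (x̄ - mu_0):
  S^{-1} · (x̄ - mu_0) = (0.9792, -0.3399),
  (x̄ - mu_0)^T · [...] = (1.75)·(0.9792) + (-3)·(-0.3399) = 2.7334.

Step 5 — scale by n: T² = 4 · 2.7334 = 10.9335.

T² ≈ 10.9335


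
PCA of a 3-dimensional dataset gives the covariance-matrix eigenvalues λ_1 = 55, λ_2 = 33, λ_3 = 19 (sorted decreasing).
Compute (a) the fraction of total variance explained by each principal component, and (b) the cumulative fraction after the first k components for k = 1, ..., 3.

Step 1 — total variance = trace(Sigma) = Σ λ_i = 55 + 33 + 19 = 107.

Step 2 — fraction explained by component i = λ_i / Σ λ:
  PC1: 55/107 = 0.514
  PC2: 33/107 = 0.3084
  PC3: 19/107 = 0.1776

Step 3 — cumulative fraction after k components = (λ_1 + ... + λ_k) / Σ λ:
  k = 1: 55/107 = 0.514
  k = 2: (55 + 33)/107 = 88/107 = 0.8224
  k = 3: (55 + 33 + 19)/107 = 107/107 = 1

Summary (fraction, with percent):

explained: PC1 0.514 (51.4%), PC2 0.3084 (30.84%), PC3 0.1776 (17.76%);  cumulative: 0.514, 0.8224, 1


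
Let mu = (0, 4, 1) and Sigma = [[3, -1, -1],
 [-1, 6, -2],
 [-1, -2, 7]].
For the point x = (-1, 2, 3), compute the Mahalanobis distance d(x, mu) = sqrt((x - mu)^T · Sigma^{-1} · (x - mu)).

Step 1 — centre the observation: (x - mu) = (-1, -2, 2).

Step 2 — invert Sigma (cofactor / det for 3×3, or solve directly):
  Sigma^{-1} = [[0.3918, 0.0928, 0.0825],
 [0.0928, 0.2062, 0.0722],
 [0.0825, 0.0722, 0.1753]].

Step 3 — form the quadratic (x - mu)^T · Sigma^{-1} · (x - mu):
  Sigma^{-1} · (x - mu) = (-0.4124, -0.3608, 0.1237).
  (x - mu)^T · [Sigma^{-1} · (x - mu)] = (-1)·(-0.4124) + (-2)·(-0.3608) + (2)·(0.1237) = 1.3814.

Step 4 — take square root: d = √(1.3814) ≈ 1.1753.

d(x, mu) = √(1.3814) ≈ 1.1753
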